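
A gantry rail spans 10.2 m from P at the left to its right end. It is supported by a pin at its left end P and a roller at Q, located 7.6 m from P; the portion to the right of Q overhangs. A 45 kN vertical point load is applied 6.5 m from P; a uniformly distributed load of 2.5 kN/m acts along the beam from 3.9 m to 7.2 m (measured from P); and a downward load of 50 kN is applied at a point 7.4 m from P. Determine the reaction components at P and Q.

P_x = 0, P_y = 10.05 kN, Q_y = 93.20 kN

Resultant of the distributed load: 2.5 × 3.3 = 8.25 kN at 5.55 m from P.
Moments about P: Q_y·7.6 − 45·6.5 − (2.5·3.3)·5.55 − 50·7.4 = 0 → Q_y = 708.2875/7.6 = 93.1957 ≈ 93.20 kN.
ΣF_y = 0: P_y + 93.1957 − 45 − 2.5·3.3 − 50 = 0 → P_y = 10.05 kN.
ΣF_x = 0: no horizontal applied forces, so P_x = 0.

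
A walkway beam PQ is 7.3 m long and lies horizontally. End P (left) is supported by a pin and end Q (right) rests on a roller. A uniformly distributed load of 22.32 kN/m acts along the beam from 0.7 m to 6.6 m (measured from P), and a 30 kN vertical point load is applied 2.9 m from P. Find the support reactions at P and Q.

Resultant of the distributed load: 22.32 × 5.9 = 131.688 kN at 3.65 m from P.
Taking moments about P: Q_y·7.3 − (22.32·5.9)·3.65 − 30·2.9 = 0 → Q_y = 567.6612/7.3 = 77.7618 ≈ 77.76 kN.
ΣF_y = 0: P_y + 77.7618 − 22.32·5.9 − 30 = 0 → P_y = 83.93 kN.
ΣF_x = 0: no horizontal applied forces, so P_x = 0.

P_x = 0, P_y = 83.93 kN, Q_y = 77.76 kN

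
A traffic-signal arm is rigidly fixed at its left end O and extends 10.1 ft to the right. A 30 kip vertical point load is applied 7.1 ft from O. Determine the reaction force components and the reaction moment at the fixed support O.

ΣF_x = 0: O_x = 0.
ΣF_y = 0: O_y − 30 = 0 → O_y = 30.00 kip.
ΣM about O: M_O − 30·7.1 = 0 → M_O = 213.0 kip·ft.

O_x = 0, O_y = 30.00 kip, M_O = 213.0 kip·ft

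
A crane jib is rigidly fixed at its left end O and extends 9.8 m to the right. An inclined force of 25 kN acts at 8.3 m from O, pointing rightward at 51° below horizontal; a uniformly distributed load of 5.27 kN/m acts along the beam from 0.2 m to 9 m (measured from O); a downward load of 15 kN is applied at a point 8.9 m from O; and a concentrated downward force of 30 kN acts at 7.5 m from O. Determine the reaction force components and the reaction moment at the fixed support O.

O_x = -15.73 kN, O_y = 110.8 kN, M_O = 733.1 kN·m

Resultant of the distributed load: 5.27 × 8.8 = 46.376 kN at 4.6 m from O.
ΣF_x = 0: O_x + 25·cos51° = 0 → O_x = -15.73 kN.
ΣF_y = 0: O_y − 25·sin51° − 5.27·8.8 − 15 − 30 = 0 → O_y = 110.8 kN.
ΣM about O: M_O − 25·sin51°·8.3 − (5.27·8.8)·4.6 − 15·8.9 − 30·7.5 = 0 → M_O = 733.1 kN·m.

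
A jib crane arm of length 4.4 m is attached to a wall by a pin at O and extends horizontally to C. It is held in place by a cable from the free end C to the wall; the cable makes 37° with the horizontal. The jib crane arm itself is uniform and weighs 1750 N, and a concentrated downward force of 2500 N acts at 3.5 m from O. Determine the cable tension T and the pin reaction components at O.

ΣM about O: T·sin37°·4.4 − 1750·2.2 − 2500·3.5 = 0 → T = 12600/(4.4·0.601815) = 4758.33 ≈ 4758 N.
ΣF_x = 0: O_x − T·cos37° = 0 → O_x = 4758.33 × 0.798636 = 3800 N.
ΣF_y = 0: O_y + T·sin37° − 1750 − 2500 = 0 → O_y = 4250 − 4758.33 × 0.601815 = 1386 N.

T = 4758 N, O_x = 3800 N, O_y = 1386 N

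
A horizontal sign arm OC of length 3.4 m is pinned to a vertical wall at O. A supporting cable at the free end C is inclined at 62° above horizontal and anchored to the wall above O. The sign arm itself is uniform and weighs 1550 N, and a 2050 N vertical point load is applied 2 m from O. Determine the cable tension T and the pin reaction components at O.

ΣM about O: T·sin62°·3.4 − 1550·1.7 − 2050·2 = 0 → T = 6735/(3.4·0.882948) = 2243.49 ≈ 2243 N.
ΣF_x = 0: O_x − T·cos62° = 0 → O_x = 2243.49 × 0.469472 = 1053 N.
ΣF_y = 0: O_y + T·sin62° − 1550 − 2050 = 0 → O_y = 3600 − 2243.49 × 0.882948 = 1619 N.

T = 2243 N, O_x = 1053 N, O_y = 1619 N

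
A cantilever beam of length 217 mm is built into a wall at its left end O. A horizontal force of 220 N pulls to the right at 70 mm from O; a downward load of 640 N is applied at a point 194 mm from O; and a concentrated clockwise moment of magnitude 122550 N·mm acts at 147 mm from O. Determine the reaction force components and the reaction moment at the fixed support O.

O_x = -220.0 N, O_y = 640.0 N, M_O = 246700 N·mm

ΣF_x = 0: O_x + 220 = 0 → O_x = -220.0 N.
ΣF_y = 0: O_y − 640 = 0 → O_y = 640.0 N.
ΣM about O: M_O − 640·194 − 122550 = 0 → M_O = 246700 N·mm.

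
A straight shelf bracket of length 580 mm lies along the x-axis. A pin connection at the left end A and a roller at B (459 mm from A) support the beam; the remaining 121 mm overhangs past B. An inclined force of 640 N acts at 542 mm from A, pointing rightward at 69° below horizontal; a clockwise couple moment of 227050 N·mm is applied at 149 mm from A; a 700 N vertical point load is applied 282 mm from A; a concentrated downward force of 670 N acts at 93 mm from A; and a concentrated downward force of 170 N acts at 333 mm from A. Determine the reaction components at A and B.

Taking moments about A: B_y·459 − 640·sin69°·542 − 227050 − 700·282 − 670·93 − 170·333 = 0 → B_y = 867210/459 = 1889.35 ≈ 1889 N.
ΣF_y = 0: A_y + 1889.35 − 640·sin69° − 700 − 670 − 170 = 0 → A_y = 248.1 N.
ΣF_x = 0: A_x + 640·cos69° = 0 → A_x = -229.4 N.

A_x = -229.4 N, A_y = 248.1 N, B_y = 1889 N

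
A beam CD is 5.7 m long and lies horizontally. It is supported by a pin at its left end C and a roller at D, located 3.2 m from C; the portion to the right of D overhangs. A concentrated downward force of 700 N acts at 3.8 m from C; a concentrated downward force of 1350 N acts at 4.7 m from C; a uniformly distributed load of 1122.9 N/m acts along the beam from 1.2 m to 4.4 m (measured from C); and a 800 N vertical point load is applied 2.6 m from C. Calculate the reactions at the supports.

C_x = 0, C_y = -164.9 N, D_y = 6608 N

Resultant of the distributed load: 1122.9 × 3.2 = 3593.28 N at 2.8 m from C.
ΣM about C: D_y·3.2 − 700·3.8 − 1350·4.7 − (1122.9·3.2)·2.8 − 800·2.6 = 0 → D_y = 21146.184/3.2 = 6608.18 ≈ 6608 N.
ΣF_y = 0: C_y + 6608.18 − 700 − 1350 − 1122.9·3.2 − 800 = 0 → C_y = -164.9 N.
ΣF_x = 0: no horizontal applied forces, so C_x = 0.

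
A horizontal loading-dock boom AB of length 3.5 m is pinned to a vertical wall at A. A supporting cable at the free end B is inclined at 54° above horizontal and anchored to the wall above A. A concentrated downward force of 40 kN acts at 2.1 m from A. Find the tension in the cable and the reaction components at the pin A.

T = 29.67 kN, A_x = 17.44 kN, A_y = 16.00 kN

ΣM about A: T·sin54°·3.5 − 40·2.1 = 0 → T = 84/(3.5·0.809017) = 29.6656 ≈ 29.67 kN.
ΣF_x = 0: A_x − T·cos54° = 0 → A_x = 29.6656 × 0.587785 = 17.44 kN.
ΣF_y = 0: A_y + T·sin54° − 40 = 0 → A_y = 40 − 29.6656 × 0.809017 = 16.00 kN.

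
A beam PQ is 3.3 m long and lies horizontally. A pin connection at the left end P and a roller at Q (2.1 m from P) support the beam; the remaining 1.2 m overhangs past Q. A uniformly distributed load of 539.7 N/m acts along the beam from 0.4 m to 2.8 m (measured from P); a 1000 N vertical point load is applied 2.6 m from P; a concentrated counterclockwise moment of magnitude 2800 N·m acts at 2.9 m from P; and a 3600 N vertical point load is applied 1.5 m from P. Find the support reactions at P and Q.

Resultant of the distributed load: 539.7 × 2.4 = 1295.28 N at 1.6 m from P.
Taking moments about P: Q_y·2.1 − (539.7·2.4)·1.6 − 1000·2.6 + 2800 − 3600·1.5 = 0 → Q_y = 7272.448/2.1 = 3463.07 ≈ 3463 N.
ΣF_y = 0: P_y + 3463.07 − 539.7·2.4 − 1000 − 3600 = 0 → P_y = 2432 N.
ΣF_x = 0: no horizontal applied forces, so P_x = 0.

P_x = 0, P_y = 2432 N, Q_y = 3463 N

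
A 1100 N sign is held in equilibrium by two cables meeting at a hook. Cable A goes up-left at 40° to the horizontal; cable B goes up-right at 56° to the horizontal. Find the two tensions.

ΣF_x = 0: −T_A·cos40° + T_B·cos56° = 0 → T_B = 1.36991·T_A.
ΣF_y = 0: T_A·sin40° + T_B·sin56° = 1100.
Substitute: T_A·(0.642788 + 1.36991·0.829038) = 1100 → T_A = 618.5 N.
Then T_B = 1.36991 × 618.5 = 847.3 N.

T_A = 618.5 N, T_B = 847.3 N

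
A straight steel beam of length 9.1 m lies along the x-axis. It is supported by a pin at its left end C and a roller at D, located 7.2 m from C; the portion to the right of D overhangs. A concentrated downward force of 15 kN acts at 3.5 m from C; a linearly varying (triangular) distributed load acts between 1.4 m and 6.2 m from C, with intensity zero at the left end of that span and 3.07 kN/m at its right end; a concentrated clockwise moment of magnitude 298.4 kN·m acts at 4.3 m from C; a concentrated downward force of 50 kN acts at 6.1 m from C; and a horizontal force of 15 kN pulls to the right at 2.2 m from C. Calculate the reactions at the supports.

C_x = -15.00 kN, C_y = -23.44 kN, D_y = 95.80 kN

Resultant of the triangular load: ½ × 3.07 × 4.8 = 7.368 kN, acting at 4.6 m from C (one-third of the span from the peak).
ΣM about C: D_y·7.2 − 15·3.5 − (½·3.07·4.8)·4.6 − 298.4 − 50·6.1 = 0 → D_y = 689.7928/7.2 = 95.8046 ≈ 95.80 kN.
ΣF_y = 0: C_y + 95.8046 − 15 − ½·3.07·4.8 − 50 = 0 → C_y = -23.44 kN.
ΣF_x = 0: C_x + 15 = 0 → C_x = -15.00 kN.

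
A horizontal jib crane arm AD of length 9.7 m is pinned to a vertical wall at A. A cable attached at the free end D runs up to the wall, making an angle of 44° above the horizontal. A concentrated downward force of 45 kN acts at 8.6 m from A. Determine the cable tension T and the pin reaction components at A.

ΣM about A: T·sin44°·9.7 − 45·8.6 = 0 → T = 387/(9.7·0.694658) = 57.4339 ≈ 57.43 kN.
ΣF_x = 0: A_x − T·cos44° = 0 → A_x = 57.4339 × 0.71934 = 41.31 kN.
ΣF_y = 0: A_y + T·sin44° − 45 = 0 → A_y = 45 − 57.4339 × 0.694658 = 5.103 kN.

T = 57.43 kN, A_x = 41.31 kN, A_y = 5.103 kN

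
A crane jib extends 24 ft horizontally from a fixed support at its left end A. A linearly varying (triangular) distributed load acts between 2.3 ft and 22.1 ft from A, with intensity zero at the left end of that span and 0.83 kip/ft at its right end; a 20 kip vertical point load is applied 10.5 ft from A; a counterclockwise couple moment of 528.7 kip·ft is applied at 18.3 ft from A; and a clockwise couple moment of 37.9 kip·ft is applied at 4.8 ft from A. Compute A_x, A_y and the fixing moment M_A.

A_x = 0, A_y = 28.22 kip, M_A = -153.4 kip·ft

Resultant of the triangular load: ½ × 0.83 × 19.8 = 8.217 kip, acting at 15.5 ft from A (one-third of the span from the peak).
ΣF_x = 0: A_x = 0.
ΣF_y = 0: A_y − ½·0.83·19.8 − 20 = 0 → A_y = 28.22 kip.
ΣM about A: M_A − (½·0.83·19.8)·15.5 − 20·10.5 + 528.7 − 37.9 = 0 → M_A = -153.4 kip·ft.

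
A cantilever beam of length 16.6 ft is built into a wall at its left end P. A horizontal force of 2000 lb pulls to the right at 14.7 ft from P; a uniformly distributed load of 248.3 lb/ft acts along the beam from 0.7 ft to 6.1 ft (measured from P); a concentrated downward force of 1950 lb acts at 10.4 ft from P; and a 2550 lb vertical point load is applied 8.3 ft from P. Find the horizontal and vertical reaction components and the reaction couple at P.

Resultant of the distributed load: 248.3 × 5.4 = 1340.82 lb at 3.4 ft from P.
ΣF_x = 0: P_x + 2000 = 0 → P_x = -2000 lb.
ΣF_y = 0: P_y − 248.3·5.4 − 1950 − 2550 = 0 → P_y = 5841 lb.
ΣM about P: M_P − (248.3·5.4)·3.4 − 1950·10.4 − 2550·8.3 = 0 → M_P = 46000 lb·ft.

P_x = -2000 lb, P_y = 5841 lb, M_P = 46000 lb·ft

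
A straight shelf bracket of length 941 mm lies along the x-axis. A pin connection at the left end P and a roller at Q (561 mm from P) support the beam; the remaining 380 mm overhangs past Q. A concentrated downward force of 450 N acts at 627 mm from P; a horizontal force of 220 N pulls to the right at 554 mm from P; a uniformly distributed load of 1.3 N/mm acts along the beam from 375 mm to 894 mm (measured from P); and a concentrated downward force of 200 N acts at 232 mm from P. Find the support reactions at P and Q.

Resultant of the distributed load: 1.3 × 519 = 674.7 N at 634.5 mm from P.
ΣM about P: Q_y·561 − 450·627 − (1.3·519)·634.5 − 200·232 = 0 → Q_y = 756647.15/561 = 1348.75 ≈ 1349 N.
ΣF_y = 0: P_y + 1348.75 − 450 − 1.3·519 − 200 = 0 → P_y = -24.05 N.
ΣF_x = 0: P_x + 220 = 0 → P_x = -220.0 N.

P_x = -220.0 N, P_y = -24.05 N, Q_y = 1349 N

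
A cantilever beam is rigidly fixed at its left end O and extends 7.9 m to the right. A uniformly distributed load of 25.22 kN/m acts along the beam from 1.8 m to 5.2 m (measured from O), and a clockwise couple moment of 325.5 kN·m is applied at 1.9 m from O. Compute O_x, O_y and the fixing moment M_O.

O_x = 0, O_y = 85.75 kN, M_O = 625.6 kN·m

Resultant of the distributed load: 25.22 × 3.4 = 85.748 kN at 3.5 m from O.
ΣF_x = 0: O_x = 0.
ΣF_y = 0: O_y − 25.22·3.4 = 0 → O_y = 85.75 kN.
ΣM about O: M_O − (25.22·3.4)·3.5 − 325.5 = 0 → M_O = 625.6 kN·m.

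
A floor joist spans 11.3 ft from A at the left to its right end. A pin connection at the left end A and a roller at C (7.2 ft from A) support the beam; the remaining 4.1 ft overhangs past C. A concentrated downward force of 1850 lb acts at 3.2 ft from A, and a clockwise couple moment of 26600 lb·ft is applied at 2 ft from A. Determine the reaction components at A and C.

A_x = 0, A_y = -2667 lb, C_y = 4517 lb

ΣM about A: C_y·7.2 − 1850·3.2 − 26600 = 0 → C_y = 32520/7.2 = 4516.67 ≈ 4517 lb.
ΣF_y = 0: A_y + 4516.67 − 1850 = 0 → A_y = -2667 lb.
ΣF_x = 0: no horizontal applied forces, so A_x = 0.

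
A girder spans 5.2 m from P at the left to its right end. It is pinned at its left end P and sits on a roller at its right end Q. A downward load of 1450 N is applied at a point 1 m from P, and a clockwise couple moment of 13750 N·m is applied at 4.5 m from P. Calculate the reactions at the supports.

ΣM about P: Q_y·5.2 − 1450·1 − 13750 = 0 → Q_y = 15200/5.2 = 2923.08 ≈ 2923 N.
ΣF_y = 0: P_y + 2923.08 − 1450 = 0 → P_y = -1473 N.
ΣF_x = 0: no horizontal applied forces, so P_x = 0.

P_x = 0, P_y = -1473 N, Q_y = 2923 N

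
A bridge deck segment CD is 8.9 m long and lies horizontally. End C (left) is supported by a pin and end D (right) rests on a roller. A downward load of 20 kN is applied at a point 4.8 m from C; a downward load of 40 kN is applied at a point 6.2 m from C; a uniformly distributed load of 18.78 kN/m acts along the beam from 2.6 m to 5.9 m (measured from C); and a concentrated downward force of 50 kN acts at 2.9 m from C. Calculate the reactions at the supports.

Resultant of the distributed load: 18.78 × 3.3 = 61.974 kN at 4.25 m from C.
Taking moments about C: D_y·8.9 − 20·4.8 − 40·6.2 − (18.78·3.3)·4.25 − 50·2.9 = 0 → D_y = 752.3895/8.9 = 84.5381 ≈ 84.54 kN.
ΣF_y = 0: C_y + 84.5381 − 20 − 40 − 18.78·3.3 − 50 = 0 → C_y = 87.44 kN.
ΣF_x = 0: no horizontal applied forces, so C_x = 0.

C_x = 0, C_y = 87.44 kN, D_y = 84.54 kN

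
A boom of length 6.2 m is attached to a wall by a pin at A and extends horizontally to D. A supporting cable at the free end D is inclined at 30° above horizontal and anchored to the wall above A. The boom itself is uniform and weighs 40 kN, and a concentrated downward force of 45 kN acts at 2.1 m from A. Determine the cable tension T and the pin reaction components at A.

T = 70.48 kN, A_x = 61.04 kN, A_y = 49.76 kN

ΣM about A: T·sin30°·6.2 − 40·3.1 − 45·2.1 = 0 → T = 218.5/(6.2·0.5) = 70.4839 ≈ 70.48 kN.
ΣF_x = 0: A_x − T·cos30° = 0 → A_x = 70.4839 × 0.866025 = 61.04 kN.
ΣF_y = 0: A_y + T·sin30° − 40 − 45 = 0 → A_y = 85 − 70.4839 × 0.5 = 49.76 kN.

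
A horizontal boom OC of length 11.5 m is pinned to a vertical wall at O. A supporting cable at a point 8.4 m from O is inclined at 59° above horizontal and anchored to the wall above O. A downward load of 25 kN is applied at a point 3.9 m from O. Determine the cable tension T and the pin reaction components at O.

T = 13.54 kN, O_x = 6.974 kN, O_y = 13.39 kN

ΣM about O: T·sin59°·8.4 − 25·3.9 = 0 → T = 97.5/(8.4·0.857167) = 13.5413 ≈ 13.54 kN.
ΣF_x = 0: O_x − T·cos59° = 0 → O_x = 13.5413 × 0.515038 = 6.974 kN.
ΣF_y = 0: O_y + T·sin59° − 25 = 0 → O_y = 25 − 13.5413 × 0.857167 = 13.39 kN.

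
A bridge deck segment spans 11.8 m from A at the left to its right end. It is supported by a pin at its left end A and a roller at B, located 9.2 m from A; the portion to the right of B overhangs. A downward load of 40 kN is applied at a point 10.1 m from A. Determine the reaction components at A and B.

A_x = 0, A_y = -3.913 kN, B_y = 43.91 kN

ΣM about A: B_y·9.2 − 40·10.1 = 0 → B_y = 404/9.2 = 43.913 ≈ 43.91 kN.
ΣF_y = 0: A_y + 43.913 − 40 = 0 → A_y = -3.913 kN.
ΣF_x = 0: no horizontal applied forces, so A_x = 0.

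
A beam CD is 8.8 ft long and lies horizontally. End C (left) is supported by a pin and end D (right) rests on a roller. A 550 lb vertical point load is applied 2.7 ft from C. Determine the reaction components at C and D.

ΣM about C: D_y·8.8 − 550·2.7 = 0 → D_y = 1485/8.8 = 168.75 ≈ 168.8 lb.
ΣF_y = 0: C_y + 168.75 − 550 = 0 → C_y = 381.2 lb.
ΣF_x = 0: no horizontal applied forces, so C_x = 0.

C_x = 0, C_y = 381.2 lb, D_y = 168.8 lb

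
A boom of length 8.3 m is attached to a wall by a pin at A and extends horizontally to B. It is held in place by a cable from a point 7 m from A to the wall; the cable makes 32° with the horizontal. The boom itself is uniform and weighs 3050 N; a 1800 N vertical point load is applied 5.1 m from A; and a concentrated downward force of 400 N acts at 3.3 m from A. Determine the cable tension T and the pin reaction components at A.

ΣM about A: T·sin32°·7 − 3050·4.15 − 1800·5.1 − 400·3.3 = 0 → T = 23157.5/(7·0.529919) = 6242.87 ≈ 6243 N.
ΣF_x = 0: A_x − T·cos32° = 0 → A_x = 6242.87 × 0.848048 = 5294 N.
ΣF_y = 0: A_y + T·sin32° − 3050 − 1800 − 400 = 0 → A_y = 5250 − 6242.87 × 0.529919 = 1942 N.

T = 6243 N, A_x = 5294 N, A_y = 1942 N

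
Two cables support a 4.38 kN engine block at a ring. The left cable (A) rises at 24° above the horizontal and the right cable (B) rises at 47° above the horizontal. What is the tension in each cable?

ΣF_x = 0: −T_A·cos24° + T_B·cos47° = 0 → T_B = 1.33951·T_A.
ΣF_y = 0: T_A·sin24° + T_B·sin47° = 4.38.
Substitute: T_A·(0.406737 + 1.33951·0.731354) = 4.38 → T_A = 3.15928 ≈ 3.159 kN.
Then T_B = 1.33951 × 3.15928 = 4.232 kN.

T_A = 3.159 kN, T_B = 4.232 kN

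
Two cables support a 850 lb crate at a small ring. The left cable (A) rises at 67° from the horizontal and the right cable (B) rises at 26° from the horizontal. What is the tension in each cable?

ΣF_x = 0: −T_A·cos67° + T_B·cos26° = 0 → T_B = 0.434728·T_A.
ΣF_y = 0: T_A·sin67° + T_B·sin26° = 850.
Substitute: T_A·(0.920505 + 0.434728·0.438371) = 850 → T_A = 765.023 ≈ 765.0 lb.
Then T_B = 0.434728 × 765.023 = 332.6 lb.

T_A = 765.0 lb, T_B = 332.6 lb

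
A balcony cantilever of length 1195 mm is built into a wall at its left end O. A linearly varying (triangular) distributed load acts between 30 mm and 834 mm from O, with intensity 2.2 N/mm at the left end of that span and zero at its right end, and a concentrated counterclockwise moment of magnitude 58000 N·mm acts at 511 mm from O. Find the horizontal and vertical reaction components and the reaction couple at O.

Resultant of the triangular load: ½ × 2.2 × 804 = 884.4 N, acting at 298 mm from O (one-third of the span from the peak).
ΣF_x = 0: O_x = 0.
ΣF_y = 0: O_y − ½·2.2·804 = 0 → O_y = 884.4 N.
ΣM about O: M_O − (½·2.2·804)·298 + 58000 = 0 → M_O = 205600 N·mm.

O_x = 0, O_y = 884.4 N, M_O = 205600 N·mm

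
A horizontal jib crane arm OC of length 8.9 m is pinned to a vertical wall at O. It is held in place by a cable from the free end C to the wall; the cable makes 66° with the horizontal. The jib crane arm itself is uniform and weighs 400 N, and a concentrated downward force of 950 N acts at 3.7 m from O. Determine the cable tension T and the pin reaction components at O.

T = 651.2 N, O_x = 264.9 N, O_y = 755.1 N

ΣM about O: T·sin66°·8.9 − 400·4.45 − 950·3.7 = 0 → T = 5295/(8.9·0.913545) = 651.247 ≈ 651.2 N.
ΣF_x = 0: O_x − T·cos66° = 0 → O_x = 651.247 × 0.406737 = 264.9 N.
ΣF_y = 0: O_y + T·sin66° − 400 − 950 = 0 → O_y = 1350 − 651.247 × 0.913545 = 755.1 N.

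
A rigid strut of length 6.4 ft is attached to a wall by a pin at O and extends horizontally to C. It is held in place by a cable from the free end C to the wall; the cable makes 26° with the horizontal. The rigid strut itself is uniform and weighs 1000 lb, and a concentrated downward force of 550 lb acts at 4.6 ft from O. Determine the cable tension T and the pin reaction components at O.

ΣM about O: T·sin26°·6.4 − 1000·3.2 − 550·4.6 = 0 → T = 5730/(6.4·0.438371) = 2042.36 ≈ 2042 lb.
ΣF_x = 0: O_x − T·cos26° = 0 → O_x = 2042.36 × 0.898794 = 1836 lb.
ΣF_y = 0: O_y + T·sin26° − 1000 − 550 = 0 → O_y = 1550 − 2042.36 × 0.438371 = 654.7 lb.

T = 2042 lb, O_x = 1836 lb, O_y = 654.7 lb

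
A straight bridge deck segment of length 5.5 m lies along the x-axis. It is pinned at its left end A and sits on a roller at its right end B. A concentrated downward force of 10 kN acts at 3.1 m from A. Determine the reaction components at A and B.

ΣM about A: B_y·5.5 − 10·3.1 = 0 → B_y = 31/5.5 = 5.63636 ≈ 5.636 kN.
ΣF_y = 0: A_y + 5.63636 − 10 = 0 → A_y = 4.364 kN.
ΣF_x = 0: no horizontal applied forces, so A_x = 0.

A_x = 0, A_y = 4.364 kN, B_y = 5.636 kN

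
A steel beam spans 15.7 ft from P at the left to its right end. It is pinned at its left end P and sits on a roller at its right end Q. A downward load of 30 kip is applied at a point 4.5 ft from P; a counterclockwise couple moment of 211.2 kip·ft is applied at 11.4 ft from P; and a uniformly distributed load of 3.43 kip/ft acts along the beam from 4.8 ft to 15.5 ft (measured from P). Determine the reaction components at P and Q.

P_x = 0, P_y = 47.83 kip, Q_y = 18.87 kip

Resultant of the distributed load: 3.43 × 10.7 = 36.701 kip at 10.15 ft from P.
Taking moments about P: Q_y·15.7 − 30·4.5 + 211.2 − (3.43·10.7)·10.15 = 0 → Q_y = 296.31515/15.7 = 18.8736 ≈ 18.87 kip.
ΣF_y = 0: P_y + 18.8736 − 30 − 3.43·10.7 = 0 → P_y = 47.83 kip.
ΣF_x = 0: no horizontal applied forces, so P_x = 0.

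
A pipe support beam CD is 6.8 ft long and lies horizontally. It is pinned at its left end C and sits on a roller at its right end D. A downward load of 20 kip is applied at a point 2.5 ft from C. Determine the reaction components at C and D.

C_x = 0, C_y = 12.65 kip, D_y = 7.353 kip

Taking moments about C: D_y·6.8 − 20·2.5 = 0 → D_y = 50/6.8 = 7.35294 ≈ 7.353 kip.
ΣF_y = 0: C_y + 7.35294 − 20 = 0 → C_y = 12.65 kip.
ΣF_x = 0: no horizontal applied forces, so C_x = 0.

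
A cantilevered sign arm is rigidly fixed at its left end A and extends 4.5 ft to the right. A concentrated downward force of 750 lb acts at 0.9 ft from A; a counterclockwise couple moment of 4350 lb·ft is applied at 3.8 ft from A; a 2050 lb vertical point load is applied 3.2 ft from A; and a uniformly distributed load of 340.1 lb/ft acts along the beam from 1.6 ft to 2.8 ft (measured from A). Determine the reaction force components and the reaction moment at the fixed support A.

Resultant of the distributed load: 340.1 × 1.2 = 408.12 lb at 2.2 ft from A.
ΣF_x = 0: A_x = 0.
ΣF_y = 0: A_y − 750 − 2050 − 340.1·1.2 = 0 → A_y = 3208 lb.
ΣM about A: M_A − 750·0.9 + 4350 − 2050·3.2 − (340.1·1.2)·2.2 = 0 → M_A = 3783 lb·ft.

A_x = 0, A_y = 3208 lb, M_A = 3783 lb·ft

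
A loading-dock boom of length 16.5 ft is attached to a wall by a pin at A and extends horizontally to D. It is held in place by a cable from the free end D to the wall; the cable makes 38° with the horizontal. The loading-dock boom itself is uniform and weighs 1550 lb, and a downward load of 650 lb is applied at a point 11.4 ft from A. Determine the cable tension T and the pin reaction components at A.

ΣM about A: T·sin38°·16.5 − 1550·8.25 − 650·11.4 = 0 → T = 20197.5/(16.5·0.615661) = 1988.25 ≈ 1988 lb.
ΣF_x = 0: A_x − T·cos38° = 0 → A_x = 1988.25 × 0.788011 = 1567 lb.
ΣF_y = 0: A_y + T·sin38° − 1550 − 650 = 0 → A_y = 2200 − 1988.25 × 0.615661 = 975.9 lb.

T = 1988 lb, A_x = 1567 lb, A_y = 975.9 lb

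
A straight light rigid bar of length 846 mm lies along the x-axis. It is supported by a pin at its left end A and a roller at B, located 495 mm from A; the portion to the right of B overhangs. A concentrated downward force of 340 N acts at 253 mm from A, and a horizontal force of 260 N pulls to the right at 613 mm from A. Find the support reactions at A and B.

Taking moments about A: B_y·495 − 340·253 = 0 → B_y = 86020/495 = 173.778 ≈ 173.8 N.
ΣF_y = 0: A_y + 173.778 − 340 = 0 → A_y = 166.2 N.
ΣF_x = 0: A_x + 260 = 0 → A_x = -260.0 N.

A_x = -260.0 N, A_y = 166.2 N, B_y = 173.8 N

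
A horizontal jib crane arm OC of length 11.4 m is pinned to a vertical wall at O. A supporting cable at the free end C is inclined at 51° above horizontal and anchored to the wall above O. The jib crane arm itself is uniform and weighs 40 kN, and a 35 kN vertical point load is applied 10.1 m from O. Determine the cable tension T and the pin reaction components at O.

T = 65.64 kN, O_x = 41.31 kN, O_y = 23.99 kN

ΣM about O: T·sin51°·11.4 − 40·5.7 − 35·10.1 = 0 → T = 581.5/(11.4·0.777146) = 65.636 ≈ 65.64 kN.
ΣF_x = 0: O_x − T·cos51° = 0 → O_x = 65.636 × 0.62932 = 41.31 kN.
ΣF_y = 0: O_y + T·sin51° − 40 − 35 = 0 → O_y = 75 − 65.636 × 0.777146 = 23.99 kN.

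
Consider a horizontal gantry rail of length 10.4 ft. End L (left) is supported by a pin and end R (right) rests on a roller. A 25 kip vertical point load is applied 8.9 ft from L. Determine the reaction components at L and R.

L_x = 0, L_y = 3.606 kip, R_y = 21.39 kip

Moments about L: R_y·10.4 − 25·8.9 = 0 → R_y = 222.5/10.4 = 21.3942 ≈ 21.39 kip.
ΣF_y = 0: L_y + 21.3942 − 25 = 0 → L_y = 3.606 kip.
ΣF_x = 0: no horizontal applied forces, so L_x = 0.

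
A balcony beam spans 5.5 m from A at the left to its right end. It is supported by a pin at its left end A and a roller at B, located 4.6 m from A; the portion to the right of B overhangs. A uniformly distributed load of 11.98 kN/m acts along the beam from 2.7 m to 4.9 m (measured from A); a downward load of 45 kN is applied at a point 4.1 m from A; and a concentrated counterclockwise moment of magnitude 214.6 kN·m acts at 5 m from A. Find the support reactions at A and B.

A_x = 0, A_y = 56.13 kN, B_y = 15.23 kN

Resultant of the distributed load: 11.98 × 2.2 = 26.356 kN at 3.8 m from A.
ΣM about A: B_y·4.6 − (11.98·2.2)·3.8 − 45·4.1 + 214.6 = 0 → B_y = 70.0528/4.6 = 15.2289 ≈ 15.23 kN.
ΣF_y = 0: A_y + 15.2289 − 11.98·2.2 − 45 = 0 → A_y = 56.13 kN.
ΣF_x = 0: no horizontal applied forces, so A_x = 0.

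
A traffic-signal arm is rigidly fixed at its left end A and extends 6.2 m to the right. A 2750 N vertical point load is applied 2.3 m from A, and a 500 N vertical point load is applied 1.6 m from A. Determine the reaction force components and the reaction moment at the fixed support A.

ΣF_x = 0: A_x = 0.
ΣF_y = 0: A_y − 2750 − 500 = 0 → A_y = 3250 N.
ΣM about A: M_A − 2750·2.3 − 500·1.6 = 0 → M_A = 7125 N·m.

A_x = 0, A_y = 3250 N, M_A = 7125 N·m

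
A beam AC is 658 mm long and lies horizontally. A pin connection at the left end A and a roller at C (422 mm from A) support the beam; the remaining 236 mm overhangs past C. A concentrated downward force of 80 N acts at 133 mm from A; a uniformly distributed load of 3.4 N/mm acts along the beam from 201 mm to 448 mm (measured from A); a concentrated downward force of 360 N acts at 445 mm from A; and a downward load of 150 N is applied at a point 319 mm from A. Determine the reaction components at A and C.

A_x = 0, A_y = 265.8 N, C_y = 1164 N

Resultant of the distributed load: 3.4 × 247 = 839.8 N at 324.5 mm from A.
Moments about A: C_y·422 − 80·133 − (3.4·247)·324.5 − 360·445 − 150·319 = 0 → C_y = 491205.1/422 = 1163.99 ≈ 1164 N.
ΣF_y = 0: A_y + 1163.99 − 80 − 3.4·247 − 360 − 150 = 0 → A_y = 265.8 N.
ΣF_x = 0: no horizontal applied forces, so A_x = 0.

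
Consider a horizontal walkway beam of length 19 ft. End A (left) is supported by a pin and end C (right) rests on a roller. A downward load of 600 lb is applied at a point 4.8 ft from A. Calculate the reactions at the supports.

A_x = 0, A_y = 448.4 lb, C_y = 151.6 lb

ΣM about A: C_y·19 − 600·4.8 = 0 → C_y = 2880/19 = 151.579 ≈ 151.6 lb.
ΣF_y = 0: A_y + 151.579 − 600 = 0 → A_y = 448.4 lb.
ΣF_x = 0: no horizontal applied forces, so A_x = 0.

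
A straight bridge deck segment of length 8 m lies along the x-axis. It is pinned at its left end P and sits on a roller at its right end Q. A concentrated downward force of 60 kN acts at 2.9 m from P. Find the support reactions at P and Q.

P_x = 0, P_y = 38.25 kN, Q_y = 21.75 kN

Moments about P: Q_y·8 − 60·2.9 = 0 → Q_y = 174/8 = 21.75 kN.
ΣF_y = 0: P_y + 21.75 − 60 = 0 → P_y = 38.25 kN.
ΣF_x = 0: no horizontal applied forces, so P_x = 0.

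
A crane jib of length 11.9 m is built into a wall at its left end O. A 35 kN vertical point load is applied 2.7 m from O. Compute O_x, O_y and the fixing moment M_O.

O_x = 0, O_y = 35.00 kN, M_O = 94.50 kN·m

ΣF_x = 0: O_x = 0.
ΣF_y = 0: O_y − 35 = 0 → O_y = 35.00 kN.
ΣM about O: M_O − 35·2.7 = 0 → M_O = 94.50 kN·m.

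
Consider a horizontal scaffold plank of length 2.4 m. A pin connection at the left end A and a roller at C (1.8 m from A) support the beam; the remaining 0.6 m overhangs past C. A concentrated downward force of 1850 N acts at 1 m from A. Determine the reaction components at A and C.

A_x = 0, A_y = 822.2 N, C_y = 1028 N

ΣM about A: C_y·1.8 − 1850·1 = 0 → C_y = 1850/1.8 = 1027.78 ≈ 1028 N.
ΣF_y = 0: A_y + 1027.78 − 1850 = 0 → A_y = 822.2 N.
ΣF_x = 0: no horizontal applied forces, so A_x = 0.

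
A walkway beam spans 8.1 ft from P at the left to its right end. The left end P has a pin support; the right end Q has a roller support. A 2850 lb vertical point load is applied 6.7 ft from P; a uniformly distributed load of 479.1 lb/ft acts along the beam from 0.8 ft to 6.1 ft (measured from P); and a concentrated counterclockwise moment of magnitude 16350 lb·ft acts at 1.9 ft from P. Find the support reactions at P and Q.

P_x = 0, P_y = 3969 lb, Q_y = 1420 lb

Resultant of the distributed load: 479.1 × 5.3 = 2539.23 lb at 3.45 ft from P.
Moments about P: Q_y·8.1 − 2850·6.7 − (479.1·5.3)·3.45 + 16350 = 0 → Q_y = 11505.3435/8.1 = 1420.41 ≈ 1420 lb.
ΣF_y = 0: P_y + 1420.41 − 2850 − 479.1·5.3 = 0 → P_y = 3969 lb.
ΣF_x = 0: no horizontal applied forces, so P_x = 0.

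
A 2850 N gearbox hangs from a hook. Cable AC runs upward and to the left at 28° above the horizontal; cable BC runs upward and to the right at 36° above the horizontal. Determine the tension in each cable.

T_AC = 2565 N, T_BC = 2800 N

ΣF_x = 0: −T_AC·cos28° + T_BC·cos36° = 0 → T_BC = 1.09138·T_AC.
ΣF_y = 0: T_AC·sin28° + T_BC·sin36° = 2850.
Substitute: T_AC·(0.469472 + 1.09138·0.587785) = 2850 → T_AC = 2565.33 ≈ 2565 N.
Then T_BC = 1.09138 × 2565.33 = 2800 N.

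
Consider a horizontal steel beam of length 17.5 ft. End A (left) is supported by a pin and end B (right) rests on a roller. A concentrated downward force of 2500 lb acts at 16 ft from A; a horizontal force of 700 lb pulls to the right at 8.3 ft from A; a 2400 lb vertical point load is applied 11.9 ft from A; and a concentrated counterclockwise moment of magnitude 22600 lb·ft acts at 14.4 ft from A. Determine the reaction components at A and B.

A_x = -700.0 lb, A_y = 2274 lb, B_y = 2626 lb

ΣM about A: B_y·17.5 − 2500·16 − 2400·11.9 + 22600 = 0 → B_y = 45960/17.5 = 2626.29 ≈ 2626 lb.
ΣF_y = 0: A_y + 2626.29 − 2500 − 2400 = 0 → A_y = 2274 lb.
ΣF_x = 0: A_x + 700 = 0 → A_x = -700.0 lb.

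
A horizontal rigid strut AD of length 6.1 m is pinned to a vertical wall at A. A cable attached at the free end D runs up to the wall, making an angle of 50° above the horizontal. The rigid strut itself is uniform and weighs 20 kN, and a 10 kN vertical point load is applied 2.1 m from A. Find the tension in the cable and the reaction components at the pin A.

T = 17.55 kN, A_x = 11.28 kN, A_y = 16.56 kN

ΣM about A: T·sin50°·6.1 − 20·3.05 − 10·2.1 = 0 → T = 82/(6.1·0.766044) = 17.5481 ≈ 17.55 kN.
ΣF_x = 0: A_x − T·cos50° = 0 → A_x = 17.5481 × 0.642788 = 11.28 kN.
ΣF_y = 0: A_y + T·sin50° − 20 − 10 = 0 → A_y = 30 − 17.5481 × 0.766044 = 16.56 kN.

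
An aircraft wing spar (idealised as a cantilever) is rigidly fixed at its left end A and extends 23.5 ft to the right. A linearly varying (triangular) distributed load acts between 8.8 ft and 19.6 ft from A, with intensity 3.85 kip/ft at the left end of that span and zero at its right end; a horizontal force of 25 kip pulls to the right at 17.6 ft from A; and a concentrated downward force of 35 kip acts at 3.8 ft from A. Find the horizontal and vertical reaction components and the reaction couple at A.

Resultant of the triangular load: ½ × 3.85 × 10.8 = 20.79 kip, acting at 12.4 ft from A (one-third of the span from the peak).
ΣF_x = 0: A_x + 25 = 0 → A_x = -25.00 kip.
ΣF_y = 0: A_y − ½·3.85·10.8 − 35 = 0 → A_y = 55.79 kip.
ΣM about A: M_A − (½·3.85·10.8)·12.4 − 35·3.8 = 0 → M_A = 390.8 kip·ft.

A_x = -25.00 kip, A_y = 55.79 kip, M_A = 390.8 kip·ft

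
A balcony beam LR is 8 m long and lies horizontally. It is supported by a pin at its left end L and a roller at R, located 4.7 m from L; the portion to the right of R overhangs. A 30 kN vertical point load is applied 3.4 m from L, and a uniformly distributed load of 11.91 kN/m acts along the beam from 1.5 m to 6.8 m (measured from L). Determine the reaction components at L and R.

L_x = 0, L_y = 15.68 kN, R_y = 77.44 kN

Resultant of the distributed load: 11.91 × 5.3 = 63.123 kN at 4.15 m from L.
Moments about L: R_y·4.7 − 30·3.4 − (11.91·5.3)·4.15 = 0 → R_y = 363.96045/4.7 = 77.4384 ≈ 77.44 kN.
ΣF_y = 0: L_y + 77.4384 − 30 − 11.91·5.3 = 0 → L_y = 15.68 kN.
ΣF_x = 0: no horizontal applied forces, so L_x = 0.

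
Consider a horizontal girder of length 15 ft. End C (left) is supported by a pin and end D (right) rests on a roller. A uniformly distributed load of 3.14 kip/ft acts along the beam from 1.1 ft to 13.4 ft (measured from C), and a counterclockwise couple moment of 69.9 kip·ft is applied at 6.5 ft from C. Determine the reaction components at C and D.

C_x = 0, C_y = 24.61 kip, D_y = 14.01 kip

Resultant of the distributed load: 3.14 × 12.3 = 38.622 kip at 7.25 ft from C.
Taking moments about C: D_y·15 − (3.14·12.3)·7.25 + 69.9 = 0 → D_y = 210.1095/15 = 14.0073 ≈ 14.01 kip.
ΣF_y = 0: C_y + 14.0073 − 3.14·12.3 = 0 → C_y = 24.61 kip.
ΣF_x = 0: no horizontal applied forces, so C_x = 0.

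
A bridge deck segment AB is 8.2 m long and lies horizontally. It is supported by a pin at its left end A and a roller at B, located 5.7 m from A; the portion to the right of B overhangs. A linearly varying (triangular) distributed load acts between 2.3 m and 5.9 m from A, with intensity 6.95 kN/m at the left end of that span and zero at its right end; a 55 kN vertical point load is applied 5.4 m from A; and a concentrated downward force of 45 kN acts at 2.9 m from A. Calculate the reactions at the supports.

A_x = 0, A_y = 29.83 kN, B_y = 82.68 kN

Resultant of the triangular load: ½ × 6.95 × 3.6 = 12.51 kN, acting at 3.5 m from A (one-third of the span from the peak).
Taking moments about A: B_y·5.7 − (½·6.95·3.6)·3.5 − 55·5.4 − 45·2.9 = 0 → B_y = 471.285/5.7 = 82.6816 ≈ 82.68 kN.
ΣF_y = 0: A_y + 82.6816 − ½·6.95·3.6 − 55 − 45 = 0 → A_y = 29.83 kN.
ΣF_x = 0: no horizontal applied forces, so A_x = 0.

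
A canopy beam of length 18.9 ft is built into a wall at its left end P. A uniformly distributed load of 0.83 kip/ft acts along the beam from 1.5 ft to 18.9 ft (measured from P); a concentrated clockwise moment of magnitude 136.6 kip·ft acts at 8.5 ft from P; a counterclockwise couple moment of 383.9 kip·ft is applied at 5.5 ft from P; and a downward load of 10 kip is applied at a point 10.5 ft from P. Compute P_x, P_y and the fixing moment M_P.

Resultant of the distributed load: 0.83 × 17.4 = 14.442 kip at 10.2 ft from P.
ΣF_x = 0: P_x = 0.
ΣF_y = 0: P_y − 0.83·17.4 − 10 = 0 → P_y = 24.44 kip.
ΣM about P: M_P − (0.83·17.4)·10.2 − 136.6 + 383.9 − 10·10.5 = 0 → M_P = 5.008 kip·ft.

P_x = 0, P_y = 24.44 kip, M_P = 5.008 kip·ft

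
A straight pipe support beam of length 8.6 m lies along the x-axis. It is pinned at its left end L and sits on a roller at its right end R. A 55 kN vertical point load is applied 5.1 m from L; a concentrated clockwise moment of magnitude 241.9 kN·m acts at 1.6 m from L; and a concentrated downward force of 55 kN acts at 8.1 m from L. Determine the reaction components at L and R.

Moments about L: R_y·8.6 − 55·5.1 − 241.9 − 55·8.1 = 0 → R_y = 967.9/8.6 = 112.547 ≈ 112.5 kN.
ΣF_y = 0: L_y + 112.547 − 55 − 55 = 0 → L_y = -2.547 kN.
ΣF_x = 0: no horizontal applied forces, so L_x = 0.

L_x = 0, L_y = -2.547 kN, R_y = 112.5 kN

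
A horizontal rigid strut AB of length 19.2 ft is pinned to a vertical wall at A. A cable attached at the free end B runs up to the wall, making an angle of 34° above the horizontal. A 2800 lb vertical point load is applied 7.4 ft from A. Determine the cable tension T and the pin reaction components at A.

T = 1930 lb, A_x = 1600 lb, A_y = 1721 lb

ΣM about A: T·sin34°·19.2 − 2800·7.4 = 0 → T = 20720/(19.2·0.559193) = 1929.86 ≈ 1930 lb.
ΣF_x = 0: A_x − T·cos34° = 0 → A_x = 1929.86 × 0.829038 = 1600 lb.
ΣF_y = 0: A_y + T·sin34° − 2800 = 0 → A_y = 2800 − 1929.86 × 0.559193 = 1721 lb.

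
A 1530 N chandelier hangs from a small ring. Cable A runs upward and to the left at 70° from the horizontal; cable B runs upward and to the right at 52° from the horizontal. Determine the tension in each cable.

ΣF_x = 0: −T_A·cos70° + T_B·cos52° = 0 → T_B = 0.555533·T_A.
ΣF_y = 0: T_A·sin70° + T_B·sin52° = 1530.
Substitute: T_A·(0.939693 + 0.555533·0.788011) = 1530 → T_A = 1110.74 ≈ 1111 N.
Then T_B = 0.555533 × 1110.74 = 617.1 N.

T_A = 1111 N, T_B = 617.1 N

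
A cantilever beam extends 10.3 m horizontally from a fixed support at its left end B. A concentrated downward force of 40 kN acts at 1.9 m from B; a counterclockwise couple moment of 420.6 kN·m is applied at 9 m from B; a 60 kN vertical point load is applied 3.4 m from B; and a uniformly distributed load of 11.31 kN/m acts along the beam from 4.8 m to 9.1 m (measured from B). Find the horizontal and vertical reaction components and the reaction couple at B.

B_x = 0, B_y = 148.6 kN, M_B = 197.4 kN·m

Resultant of the distributed load: 11.31 × 4.3 = 48.633 kN at 6.95 m from B.
ΣF_x = 0: B_x = 0.
ΣF_y = 0: B_y − 40 − 60 − 11.31·4.3 = 0 → B_y = 148.6 kN.
ΣM about B: M_B − 40·1.9 + 420.6 − 60·3.4 − (11.31·4.3)·6.95 = 0 → M_B = 197.4 kN·m.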